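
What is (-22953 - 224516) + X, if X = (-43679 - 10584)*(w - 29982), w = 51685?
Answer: -1177917358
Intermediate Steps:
X = -1177669889 (X = (-43679 - 10584)*(51685 - 29982) = -54263*21703 = -1177669889)
(-22953 - 224516) + X = (-22953 - 224516) - 1177669889 = -247469 - 1177669889 = -1177917358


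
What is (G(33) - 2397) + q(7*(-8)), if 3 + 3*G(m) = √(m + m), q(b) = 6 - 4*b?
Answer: -2168 + √66/3 ≈ -2165.3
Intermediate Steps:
G(m) = -1 + √2*√m/3 (G(m) = -1 + √(m + m)/3 = -1 + √(2*m)/3 = -1 + (√2*√m)/3 = -1 + √2*√m/3)
(G(33) - 2397) + q(7*(-8)) = ((-1 + √2*√33/3) - 2397) + (6 - 28*(-8)) = ((-1 + √66/3) - 2397) + (6 - 4*(-56)) = (-2398 + √66/3) + (6 + 224) = (-2398 + √66/3) + 230 = -2168 + √66/3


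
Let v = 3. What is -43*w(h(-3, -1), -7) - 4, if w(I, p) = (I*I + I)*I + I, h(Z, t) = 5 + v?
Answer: -25116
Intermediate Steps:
h(Z, t) = 8 (h(Z, t) = 5 + 3 = 8)
w(I, p) = I + I*(I + I²) (w(I, p) = (I² + I)*I + I = (I + I²)*I + I = I*(I + I²) + I = I + I*(I + I²))
-43*w(h(-3, -1), -7) - 4 = -344*(1 + 8 + 8²) - 4 = -344*(1 + 8 + 64) - 4 = -344*73 - 4 = -43*584 - 4 = -25112 - 4 = -25116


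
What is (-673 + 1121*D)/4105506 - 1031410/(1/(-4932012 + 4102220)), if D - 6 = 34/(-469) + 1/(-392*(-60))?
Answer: 5537062077638355905240387/6469620575040 ≈ 8.5586e+11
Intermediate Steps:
D = 9340867/1575840 (D = 6 + (34/(-469) + 1/(-392*(-60))) = 6 + (34*(-1/469) - 1/392*(-1/60)) = 6 + (-34/469 + 1/23520) = 6 - 114173/1575840 = 9340867/1575840 ≈ 5.9276)
(-673 + 1121*D)/4105506 - 1031410/(1/(-4932012 + 4102220)) = (-673 + 1121*(9340867/1575840))/4105506 - 1031410/(1/(-4932012 + 4102220)) = (-673 + 10471111907/1575840)*(1/4105506) - 1031410/(1/(-829792)) = (9410571587/1575840)*(1/4105506) - 1031410/(-1/829792) = 9410571587/6469620575040 - 1031410*(-829792) = 9410571587/6469620575040 + 855855766720 = 5537062077638355905240387/6469620575040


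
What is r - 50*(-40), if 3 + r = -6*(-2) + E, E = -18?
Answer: 1991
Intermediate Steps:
r = -9 (r = -3 + (-6*(-2) - 18) = -3 + (12 - 18) = -3 - 6 = -9)
r - 50*(-40) = -9 - 50*(-40) = -9 + 2000 = 1991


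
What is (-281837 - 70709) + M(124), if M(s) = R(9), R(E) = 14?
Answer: -352532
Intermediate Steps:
M(s) = 14
(-281837 - 70709) + M(124) = (-281837 - 70709) + 14 = -352546 + 14 = -352532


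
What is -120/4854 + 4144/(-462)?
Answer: -240124/26697 ≈ -8.9944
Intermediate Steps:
-120/4854 + 4144/(-462) = -120*1/4854 + 4144*(-1/462) = -20/809 - 296/33 = -240124/26697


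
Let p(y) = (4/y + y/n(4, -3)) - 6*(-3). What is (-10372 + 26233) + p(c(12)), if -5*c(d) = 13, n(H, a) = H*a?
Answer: 12384589/780 ≈ 15878.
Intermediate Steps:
c(d) = -13/5 (c(d) = -⅕*13 = -13/5)
p(y) = 18 + 4/y - y/12 (p(y) = (4/y + y/((4*(-3)))) - 6*(-3) = (4/y + y/(-12)) + 18 = (4/y + y*(-1/12)) + 18 = (4/y - y/12) + 18 = 18 + 4/y - y/12)
(-10372 + 26233) + p(c(12)) = (-10372 + 26233) + (18 + 4/(-13/5) - 1/12*(-13/5)) = 15861 + (18 + 4*(-5/13) + 13/60) = 15861 + (18 - 20/13 + 13/60) = 15861 + 13009/780 = 12384589/780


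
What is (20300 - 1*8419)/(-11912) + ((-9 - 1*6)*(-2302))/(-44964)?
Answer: -78794887/44634264 ≈ -1.7653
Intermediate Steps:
(20300 - 1*8419)/(-11912) + ((-9 - 1*6)*(-2302))/(-44964) = (20300 - 8419)*(-1/11912) + ((-9 - 6)*(-2302))*(-1/44964) = 11881*(-1/11912) - 15*(-2302)*(-1/44964) = -11881/11912 + 34530*(-1/44964) = -11881/11912 - 5755/7494 = -78794887/44634264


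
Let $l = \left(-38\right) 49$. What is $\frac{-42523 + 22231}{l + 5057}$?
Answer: $- \frac{6764}{1065} \approx -6.3512$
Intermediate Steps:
$l = -1862$
$\frac{-42523 + 22231}{l + 5057} = \frac{-42523 + 22231}{-1862 + 5057} = - \frac{20292}{3195} = \left(-20292\right) \frac{1}{3195} = - \frac{6764}{1065}$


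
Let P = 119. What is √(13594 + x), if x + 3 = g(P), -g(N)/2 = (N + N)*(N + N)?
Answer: I*√99697 ≈ 315.75*I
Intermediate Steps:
g(N) = -8*N² (g(N) = -2*(N + N)*(N + N) = -2*2*N*2*N = -8*N²)
x = -113291 (x = -3 - 8*119² = -3 - 8*14161 = -3 - 113288 = -113291)
√(13594 + x) = √(13594 - 113291) = √(-99697) = I*√99697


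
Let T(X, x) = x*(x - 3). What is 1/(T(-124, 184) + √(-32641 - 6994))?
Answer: 33304/1109196051 - I*√39635/1109196051 ≈ 3.0025e-5 - 1.7949e-7*I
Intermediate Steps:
T(X, x) = x*(-3 + x)
1/(T(-124, 184) + √(-32641 - 6994)) = 1/(184*(-3 + 184) + √(-32641 - 6994)) = 1/(184*181 + √(-39635)) = 1/(33304 + I*√39635)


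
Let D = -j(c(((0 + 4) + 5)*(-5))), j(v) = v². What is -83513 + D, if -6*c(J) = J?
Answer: -334277/4 ≈ -83569.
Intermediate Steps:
c(J) = -J/6
D = -225/4 (D = -(-((0 + 4) + 5)*(-5)/6)² = -(-(4 + 5)*(-5)/6)² = -(-3*(-5)/2)² = -(-⅙*(-45))² = -(15/2)² = -1*225/4 = -225/4 ≈ -56.250)
-83513 + D = -83513 - 225/4 = -334277/4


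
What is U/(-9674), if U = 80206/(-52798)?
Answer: 5729/36483418 ≈ 0.00015703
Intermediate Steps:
U = -40103/26399 (U = 80206*(-1/52798) = -40103/26399 ≈ -1.5191)
U/(-9674) = -40103/26399/(-9674) = -40103/26399*(-1/9674) = 5729/36483418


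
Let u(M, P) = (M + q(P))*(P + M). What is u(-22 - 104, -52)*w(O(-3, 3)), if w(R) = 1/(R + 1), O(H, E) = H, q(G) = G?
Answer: -15842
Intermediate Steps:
w(R) = 1/(1 + R)
u(M, P) = (M + P)² (u(M, P) = (M + P)*(P + M) = (M + P)*(M + P) = (M + P)²)
u(-22 - 104, -52)*w(O(-3, 3)) = ((-22 - 104)² + (-52)² + 2*(-22 - 104)*(-52))/(1 - 3) = ((-126)² + 2704 + 2*(-126)*(-52))/(-2) = (15876 + 2704 + 13104)*(-½) = 31684*(-½) = -15842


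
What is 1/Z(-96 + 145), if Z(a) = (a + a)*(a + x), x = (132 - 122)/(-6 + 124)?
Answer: 59/283808 ≈ 0.00020789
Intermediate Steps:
x = 5/59 (x = 10/118 = 10*(1/118) = 5/59 ≈ 0.084746)
Z(a) = 2*a*(5/59 + a) (Z(a) = (a + a)*(a + 5/59) = (2*a)*(5/59 + a) = 2*a*(5/59 + a))
1/Z(-96 + 145) = 1/(2*(-96 + 145)*(5 + 59*(-96 + 145))/59) = 1/((2/59)*49*(5 + 59*49)) = 1/((2/59)*49*(5 + 2891)) = 1/((2/59)*49*2896) = 1/(283808/59) = 59/283808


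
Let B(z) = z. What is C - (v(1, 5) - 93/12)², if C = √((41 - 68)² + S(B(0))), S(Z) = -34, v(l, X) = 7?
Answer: -9/16 + √695 ≈ 25.800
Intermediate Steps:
C = √695 (C = √((41 - 68)² - 34) = √((-27)² - 34) = √(729 - 34) = √695 ≈ 26.363)
C - (v(1, 5) - 93/12)² = √695 - (7 - 93/12)² = √695 - (7 - 93*1/12)² = √695 - (7 - 31/4)² = √695 - (-¾)² = √695 - 1*9/16 = √695 - 9/16 = -9/16 + √695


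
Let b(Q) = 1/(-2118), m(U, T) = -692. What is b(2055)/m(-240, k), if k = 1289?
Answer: 1/1465656 ≈ 6.8229e-7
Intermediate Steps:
b(Q) = -1/2118
b(2055)/m(-240, k) = -1/2118/(-692) = -1/2118*(-1/692) = 1/1465656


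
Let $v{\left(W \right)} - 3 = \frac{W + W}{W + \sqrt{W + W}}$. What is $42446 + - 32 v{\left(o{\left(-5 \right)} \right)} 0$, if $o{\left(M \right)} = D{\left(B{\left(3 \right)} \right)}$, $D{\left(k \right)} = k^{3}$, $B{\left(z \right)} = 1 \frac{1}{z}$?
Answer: $42446$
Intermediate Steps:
$B{\left(z \right)} = \frac{1}{z}$
$o{\left(M \right)} = \frac{1}{27}$ ($o{\left(M \right)} = \left(\frac{1}{3}\right)^{3} = \frac{1}{27}$)
$v{\left(W \right)} = 3 + \frac{2 W}{W + \sqrt{2} \sqrt{W}}$ ($v{\left(W \right)} = 3 + \frac{W + W}{W + \sqrt{W + W}} = 3 + \frac{2 W}{W + \sqrt{2 W}} = 3 + \frac{2 W}{W + \sqrt{2} \sqrt{W}}$)
$42446 + - 32 v{\left(o{\left(-5 \right)} \right)} 0 = 42446 + - 32 \frac{5 \cdot \frac{1}{27} + \frac{3 \sqrt{2}}{3 \sqrt{3}}}{\frac{1}{27} + \frac{\sqrt{2}}{3 \sqrt{3}}} \cdot 0 = 42446 + - 32 \frac{\frac{5}{27} + 3 \sqrt{2} \frac{\sqrt{3}}{9}}{\frac{1}{27} + \sqrt{2} \frac{\sqrt{3}}{9}} \cdot 0 = 42446 + - 32 \frac{\frac{5}{27} + \frac{\sqrt{6}}{3}}{\frac{1}{27} + \frac{\sqrt{6}}{9}} \cdot 0 = 42446 + - \frac{32 \left(\frac{5}{27} + \frac{\sqrt{6}}{3}\right)}{\frac{1}{27} + \frac{\sqrt{6}}{9}} \cdot 0 = 42446 + 0 = 42446$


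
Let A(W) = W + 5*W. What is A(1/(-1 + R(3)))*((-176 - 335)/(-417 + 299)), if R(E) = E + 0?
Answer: 1533/118 ≈ 12.992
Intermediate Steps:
R(E) = E
A(W) = 6*W
A(1/(-1 + R(3)))*((-176 - 335)/(-417 + 299)) = (6/(-1 + 3))*((-176 - 335)/(-417 + 299)) = (6/2)*(-511/(-118)) = (6*(½))*(-511*(-1/118)) = 3*(511/118) = 1533/118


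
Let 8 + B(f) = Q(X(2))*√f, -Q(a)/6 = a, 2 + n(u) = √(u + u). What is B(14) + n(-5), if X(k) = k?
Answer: -10 - 12*√14 + I*√10 ≈ -54.9 + 3.1623*I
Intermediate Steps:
n(u) = -2 + √2*√u (n(u) = -2 + √(u + u) = -2 + √(2*u) = -2 + √2*√u)
Q(a) = -6*a
B(f) = -8 - 12*√f (B(f) = -8 + (-6*2)*√f = -8 - 12*√f)
B(14) + n(-5) = (-8 - 12*√14) + (-2 + √2*√(-5)) = (-8 - 12*√14) + (-2 + √2*(I*√5)) = (-8 - 12*√14) + (-2 + I*√10) = -10 - 12*√14 + I*√10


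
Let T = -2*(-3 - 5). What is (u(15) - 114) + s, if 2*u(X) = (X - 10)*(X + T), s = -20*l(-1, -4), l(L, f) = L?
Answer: -33/2 ≈ -16.500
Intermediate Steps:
T = 16 (T = -2*(-8) = 16)
s = 20 (s = -20*(-1) = 20)
u(X) = (-10 + X)*(16 + X)/2 (u(X) = ((X - 10)*(X + 16))/2 = ((-10 + X)*(16 + X))/2 = (-10 + X)*(16 + X)/2)
(u(15) - 114) + s = ((-80 + (½)*15² + 3*15) - 114) + 20 = ((-80 + (½)*225 + 45) - 114) + 20 = ((-80 + 225/2 + 45) - 114) + 20 = (155/2 - 114) + 20 = -73/2 + 20 = -33/2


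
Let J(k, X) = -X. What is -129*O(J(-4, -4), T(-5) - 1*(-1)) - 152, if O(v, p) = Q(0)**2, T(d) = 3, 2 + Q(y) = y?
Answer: -668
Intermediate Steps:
Q(y) = -2 + y
O(v, p) = 4 (O(v, p) = (-2 + 0)**2 = (-2)**2 = 4)
-129*O(J(-4, -4), T(-5) - 1*(-1)) - 152 = -129*4 - 152 = -516 - 152 = -668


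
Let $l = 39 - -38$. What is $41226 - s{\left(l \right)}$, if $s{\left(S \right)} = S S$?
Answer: $35297$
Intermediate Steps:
$l = 77$ ($l = 39 + 38 = 77$)
$s{\left(S \right)} = S^{2}$
$41226 - s{\left(l \right)} = 41226 - 77^{2} = 41226 - 5929 = 35297$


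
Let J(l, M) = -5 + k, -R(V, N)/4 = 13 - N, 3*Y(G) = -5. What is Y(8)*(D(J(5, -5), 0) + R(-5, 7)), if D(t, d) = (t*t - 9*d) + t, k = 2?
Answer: 30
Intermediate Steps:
Y(G) = -5/3 (Y(G) = (⅓)*(-5) = -5/3)
R(V, N) = -52 + 4*N (R(V, N) = -4*(13 - N) = -52 + 4*N)
J(l, M) = -3 (J(l, M) = -5 + 2 = -3)
D(t, d) = t + t² - 9*d (D(t, d) = (t² - 9*d) + t = t + t² - 9*d)
Y(8)*(D(J(5, -5), 0) + R(-5, 7)) = -5*((-3 + (-3)² - 9*0) + (-52 + 4*7))/3 = -5*((-3 + 9 + 0) + (-52 + 28))/3 = -5*(6 - 24)/3 = -5/3*(-18) = 30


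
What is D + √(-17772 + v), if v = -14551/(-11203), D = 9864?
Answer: 9864 + I*√2230351103495/11203 ≈ 9864.0 + 133.31*I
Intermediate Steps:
v = 14551/11203 (v = -14551*(-1/11203) = 14551/11203 ≈ 1.2988)
D + √(-17772 + v) = 9864 + √(-17772 + 14551/11203) = 9864 + √(-199085165/11203) = 9864 + I*√2230351103495/11203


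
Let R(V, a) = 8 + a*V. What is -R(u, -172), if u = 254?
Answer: 43680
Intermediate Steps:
R(V, a) = 8 + V*a
-R(u, -172) = -(8 + 254*(-172)) = -(8 - 43688) = -1*(-43680) = 43680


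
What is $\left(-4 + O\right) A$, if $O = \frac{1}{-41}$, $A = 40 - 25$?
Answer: $- \frac{2475}{41} \approx -60.366$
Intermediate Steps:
$A = 15$ ($A = 40 - 25 = 15$)
$O = - \frac{1}{41} \approx -0.02439$
$\left(-4 + O\right) A = \left(-4 - \frac{1}{41}\right) 15 = \left(- \frac{165}{41}\right) 15 = - \frac{2475}{41}$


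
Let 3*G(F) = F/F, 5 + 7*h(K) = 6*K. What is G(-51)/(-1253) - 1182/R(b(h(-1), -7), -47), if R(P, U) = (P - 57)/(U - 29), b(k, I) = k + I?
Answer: -262638875/191709 ≈ -1370.0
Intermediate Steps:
h(K) = -5/7 + 6*K/7 (h(K) = -5/7 + (6*K)/7 = -5/7 + 6*K/7)
b(k, I) = I + k
R(P, U) = (-57 + P)/(-29 + U)
G(F) = ⅓ (G(F) = (F/F)/3 = (⅓)*1 = ⅓)
G(-51)/(-1253) - 1182/R(b(h(-1), -7), -47) = (⅓)/(-1253) - 1182*(-29 - 47)/(-57 + (-7 + (-5/7 + (6/7)*(-1)))) = (⅓)*(-1/1253) - 1182*(-76/(-57 + (-7 + (-5/7 - 6/7)))) = -1/3759 - 1182*(-76/(-57 + (-7 - 11/7))) = -1/3759 - 1182*(-76/(-57 - 60/7)) = -1/3759 - 1182/((-1/76*(-459/7))) = -1/3759 - 1182/459/532 = -1/3759 - 1182*532/459 = -1/3759 - 209608/153 = -262638875/191709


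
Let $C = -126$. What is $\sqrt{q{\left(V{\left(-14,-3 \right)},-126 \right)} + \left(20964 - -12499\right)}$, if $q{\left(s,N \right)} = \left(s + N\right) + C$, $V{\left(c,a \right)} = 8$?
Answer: $3 \sqrt{3691} \approx 182.26$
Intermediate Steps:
$q{\left(s,N \right)} = -126 + N + s$ ($q{\left(s,N \right)} = \left(s + N\right) - 126 = \left(N + s\right) - 126 = -126 + N + s$)
$\sqrt{q{\left(V{\left(-14,-3 \right)},-126 \right)} + \left(20964 - -12499\right)} = \sqrt{\left(-126 - 126 + 8\right) + \left(20964 - -12499\right)} = \sqrt{-244 + \left(20964 + 12499\right)} = \sqrt{-244 + 33463} = \sqrt{33219} = 3 \sqrt{3691}$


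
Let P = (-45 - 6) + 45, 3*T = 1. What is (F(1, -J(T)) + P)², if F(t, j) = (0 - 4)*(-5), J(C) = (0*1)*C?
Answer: 196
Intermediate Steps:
T = ⅓ (T = (⅓)*1 = ⅓ ≈ 0.33333)
J(C) = 0 (J(C) = 0*C = 0)
F(t, j) = 20 (F(t, j) = -4*(-5) = 20)
P = -6 (P = -51 + 45 = -6)
(F(1, -J(T)) + P)² = (20 - 6)² = 14² = 196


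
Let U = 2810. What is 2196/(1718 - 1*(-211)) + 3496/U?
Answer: 2152424/903415 ≈ 2.3825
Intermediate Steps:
2196/(1718 - 1*(-211)) + 3496/U = 2196/(1718 - 1*(-211)) + 3496/2810 = 2196/(1718 + 211) + 3496*(1/2810) = 2196/1929 + 1748/1405 = 2196*(1/1929) + 1748/1405 = 732/643 + 1748/1405 = 2152424/903415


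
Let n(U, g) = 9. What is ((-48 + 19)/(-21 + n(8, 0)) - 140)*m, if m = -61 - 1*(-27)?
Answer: 28067/6 ≈ 4677.8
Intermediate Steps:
m = -34 (m = -61 + 27 = -34)
((-48 + 19)/(-21 + n(8, 0)) - 140)*m = ((-48 + 19)/(-21 + 9) - 140)*(-34) = (-29/(-12) - 140)*(-34) = (-29*(-1/12) - 140)*(-34) = (29/12 - 140)*(-34) = -1651/12*(-34) = 28067/6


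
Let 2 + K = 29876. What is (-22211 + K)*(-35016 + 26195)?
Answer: -67595323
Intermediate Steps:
K = 29874 (K = -2 + 29876 = 29874)
(-22211 + K)*(-35016 + 26195) = (-22211 + 29874)*(-35016 + 26195) = 7663*(-8821) = -67595323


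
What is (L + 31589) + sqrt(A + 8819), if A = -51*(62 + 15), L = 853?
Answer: 32442 + 2*sqrt(1223) ≈ 32512.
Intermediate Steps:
A = -3927 (A = -51*77 = -3927)
(L + 31589) + sqrt(A + 8819) = (853 + 31589) + sqrt(-3927 + 8819) = 32442 + sqrt(4892) = 32442 + 2*sqrt(1223)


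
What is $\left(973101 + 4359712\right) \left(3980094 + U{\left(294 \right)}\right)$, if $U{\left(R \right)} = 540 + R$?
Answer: $21229544590464$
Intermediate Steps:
$\left(973101 + 4359712\right) \left(3980094 + U{\left(294 \right)}\right) = \left(973101 + 4359712\right) \left(3980094 + \left(540 + 294\right)\right) = 5332813 \left(3980094 + 834\right) = 5332813 \cdot 3980928 = 21229544590464$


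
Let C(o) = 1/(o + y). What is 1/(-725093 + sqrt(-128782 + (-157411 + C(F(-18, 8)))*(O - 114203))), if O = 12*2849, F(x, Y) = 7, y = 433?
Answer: -63808184/45158497687411 - 6*sqrt(2709348580158)/45158497687411 ≈ -1.6317e-6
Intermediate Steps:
C(o) = 1/(433 + o) (C(o) = 1/(o + 433) = 1/(433 + o))
O = 34188
1/(-725093 + sqrt(-128782 + (-157411 + C(F(-18, 8)))*(O - 114203))) = 1/(-725093 + sqrt(-128782 + (-157411 + 1/(433 + 7))*(34188 - 114203))) = 1/(-725093 + sqrt(-128782 + (-157411 + 1/440)*(-80015))) = 1/(-725093 + sqrt(-128782 - 69260839/440*(-80015))) = 1/(-725093 + sqrt(-128782 + 1108381206517/88)) = 1/(-725093 + sqrt(1108369873701/88)) = 1/(-725093 + 3*sqrt(2709348580158)/44)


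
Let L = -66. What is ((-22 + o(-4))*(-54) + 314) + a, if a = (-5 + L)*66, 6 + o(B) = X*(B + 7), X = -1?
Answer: -2698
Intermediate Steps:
o(B) = -13 - B (o(B) = -6 - (B + 7) = -6 - (7 + B) = -6 + (-7 - B) = -13 - B)
a = -4686 (a = (-5 - 66)*66 = -71*66 = -4686)
((-22 + o(-4))*(-54) + 314) + a = ((-22 + (-13 - 1*(-4)))*(-54) + 314) - 4686 = ((-22 + (-13 + 4))*(-54) + 314) - 4686 = ((-22 - 9)*(-54) + 314) - 4686 = (-31*(-54) + 314) - 4686 = (1674 + 314) - 4686 = 1988 - 4686 = -2698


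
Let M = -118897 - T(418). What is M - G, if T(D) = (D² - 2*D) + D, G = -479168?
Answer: 185965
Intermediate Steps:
T(D) = D² - D
M = -293203 (M = -118897 - 418*(-1 + 418) = -118897 - 418*417 = -118897 - 1*174306 = -118897 - 174306 = -293203)
M - G = -293203 - 1*(-479168) = -293203 + 479168 = 185965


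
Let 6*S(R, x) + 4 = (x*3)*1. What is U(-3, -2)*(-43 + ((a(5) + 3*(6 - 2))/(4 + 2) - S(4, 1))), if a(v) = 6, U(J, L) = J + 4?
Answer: -239/6 ≈ -39.833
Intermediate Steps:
U(J, L) = 4 + J
S(R, x) = -⅔ + x/2 (S(R, x) = -⅔ + ((x*3)*1)/6 = -⅔ + ((3*x)*1)/6 = -⅔ + (3*x)/6 = -⅔ + x/2)
U(-3, -2)*(-43 + ((a(5) + 3*(6 - 2))/(4 + 2) - S(4, 1))) = (4 - 3)*(-43 + ((6 + 3*(6 - 2))/(4 + 2) - (-⅔ + (½)*1))) = 1*(-43 + ((6 + 3*4)/6 - (-⅔ + ½))) = 1*(-43 + ((6 + 12)*(⅙) - 1*(-⅙))) = 1*(-43 + (18*(⅙) + ⅙)) = 1*(-43 + (3 + ⅙)) = 1*(-43 + 19/6) = 1*(-239/6) = -239/6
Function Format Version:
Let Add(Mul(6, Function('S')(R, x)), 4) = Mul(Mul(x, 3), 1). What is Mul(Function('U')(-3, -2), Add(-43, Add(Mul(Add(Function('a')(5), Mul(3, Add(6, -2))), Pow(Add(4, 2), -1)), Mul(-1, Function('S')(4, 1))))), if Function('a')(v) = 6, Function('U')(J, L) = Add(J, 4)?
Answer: Rational(-239, 6) ≈ -39.833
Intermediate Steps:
Function('U')(J, L) = Add(4, J)
Function('S')(R, x) = Add(Rational(-2, 3), Mul(Rational(1, 2), x)) (Function('S')(R, x) = Add(Rational(-2, 3), Mul(Rational(1, 6), Mul(Mul(x, 3), 1))) = Add(Rational(-2, 3), Mul(Rational(1, 6), Mul(Mul(3, x), 1))) = Add(Rational(-2, 3), Mul(Rational(1, 6), Mul(3, x))) = Add(Rational(-2, 3), Mul(Rational(1, 2), x)))
Mul(Function('U')(-3, -2), Add(-43, Add(Mul(Add(Function('a')(5), Mul(3, Add(6, -2))), Pow(Add(4, 2), -1)), Mul(-1, Function('S')(4, 1))))) = Mul(Add(4, -3), Add(-43, Add(Mul(Add(6, Mul(3, Add(6, -2))), Pow(Add(4, 2), -1)), Mul(-1, Add(Rational(-2, 3), Mul(Rational(1, 2), 1)))))) = Mul(1, Add(-43, Add(Mul(Add(6, Mul(3, 4)), Pow(6, -1)), Mul(-1, Add(Rational(-2, 3), Rational(1, 2)))))) = Mul(1, Add(-43, Add(Mul(Add(6, 12), Rational(1, 6)), Mul(-1, Rational(-1, 6))))) = Mul(1, Add(-43, Add(Mul(18, Rational(1, 6)), Rational(1, 6)))) = Mul(1, Add(-43, Add(3, Rational(1, 6)))) = Mul(1, Add(-43, Rational(19, 6))) = Mul(1, Rational(-239, 6)) = Rational(-239, 6)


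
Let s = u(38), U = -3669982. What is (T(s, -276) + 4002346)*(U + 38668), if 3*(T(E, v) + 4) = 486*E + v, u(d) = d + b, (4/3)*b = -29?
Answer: -14542985890605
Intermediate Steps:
b = -87/4 (b = (¾)*(-29) = -87/4 ≈ -21.750)
u(d) = -87/4 + d (u(d) = d - 87/4 = -87/4 + d)
s = 65/4 (s = -87/4 + 38 = 65/4 ≈ 16.250)
T(E, v) = -4 + 162*E + v/3 (T(E, v) = -4 + (486*E + v)/3 = -4 + (v + 486*E)/3 = -4 + (162*E + v/3) = -4 + 162*E + v/3)
(T(s, -276) + 4002346)*(U + 38668) = ((-4 + 162*(65/4) + (⅓)*(-276)) + 4002346)*(-3669982 + 38668) = ((-4 + 5265/2 - 92) + 4002346)*(-3631314) = (5073/2 + 4002346)*(-3631314) = (8009765/2)*(-3631314) = -14542985890605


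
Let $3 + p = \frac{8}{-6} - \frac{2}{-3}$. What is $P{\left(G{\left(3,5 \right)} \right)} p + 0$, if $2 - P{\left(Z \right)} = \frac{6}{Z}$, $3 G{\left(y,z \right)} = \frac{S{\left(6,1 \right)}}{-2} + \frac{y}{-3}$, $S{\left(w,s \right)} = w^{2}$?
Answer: $- \frac{616}{57} \approx -10.807$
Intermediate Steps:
$p = - \frac{11}{3}$ ($p = -3 + \left(\frac{8}{-6} - \frac{2}{-3}\right) = -3 + \left(8 \left(- \frac{1}{6}\right) - - \frac{2}{3}\right) = -3 + \left(- \frac{4}{3} + \frac{2}{3}\right) = -3 - \frac{2}{3} = - \frac{11}{3} \approx -3.6667$)
$G{\left(y,z \right)} = -6 - \frac{y}{9}$ ($G{\left(y,z \right)} = \frac{\frac{6^{2}}{-2} + \frac{y}{-3}}{3} = \frac{36 \left(- \frac{1}{2}\right) + y \left(- \frac{1}{3}\right)}{3} = \frac{-18 - \frac{y}{3}}{3} = -6 - \frac{y}{9}$)
$P{\left(Z \right)} = 2 - \frac{6}{Z}$
$P{\left(G{\left(3,5 \right)} \right)} p + 0 = \left(2 - \frac{6}{-6 - \frac{1}{3}}\right) \left(- \frac{11}{3}\right) + 0 = \left(2 - \frac{6}{- \frac{19}{3}}\right) \left(- \frac{11}{3}\right) + 0 = \left(2 - - \frac{18}{19}\right) \left(- \frac{11}{3}\right) + 0 = \left(2 + \frac{18}{19}\right) \left(- \frac{11}{3}\right) + 0 = \frac{56}{19} \left(- \frac{11}{3}\right) + 0 = - \frac{616}{57} + 0 = - \frac{616}{57}$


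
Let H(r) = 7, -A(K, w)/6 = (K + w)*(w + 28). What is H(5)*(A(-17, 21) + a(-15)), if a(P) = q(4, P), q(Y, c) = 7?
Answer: -8183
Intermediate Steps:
a(P) = 7
A(K, w) = -6*(28 + w)*(K + w) (A(K, w) = -6*(K + w)*(w + 28) = -6*(K + w)*(28 + w) = -6*(28 + w)*(K + w))
H(5)*(A(-17, 21) + a(-15)) = 7*((-168*(-17) - 168*21 - 6*21² - 6*(-17)*21) + 7) = 7*((2856 - 3528 - 6*441 + 2142) + 7) = 7*((2856 - 3528 - 2646 + 2142) + 7) = 7*(-1176 + 7) = 7*(-1169) = -8183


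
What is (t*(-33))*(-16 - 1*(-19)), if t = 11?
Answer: -1089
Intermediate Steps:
(t*(-33))*(-16 - 1*(-19)) = (11*(-33))*(-16 - 1*(-19)) = -363*(-16 + 19) = -363*3 = -1089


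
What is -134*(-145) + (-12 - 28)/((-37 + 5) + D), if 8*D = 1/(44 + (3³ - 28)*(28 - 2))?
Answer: 89519770/4607 ≈ 19431.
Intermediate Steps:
D = 1/144 (D = 1/(8*(44 + (3³ - 28)*(28 - 2))) = 1/(8*(44 + (27 - 28)*26)) = 1/(8*(44 - 1*26)) = 1/(8*(44 - 26)) = (⅛)/18 = (⅛)*(1/18) = 1/144 ≈ 0.0069444)
-134*(-145) + (-12 - 28)/((-37 + 5) + D) = -134*(-145) + (-12 - 28)/((-37 + 5) + 1/144) = 19430 - 40/(-32 + 1/144) = 19430 - 40/(-4607/144) = 19430 - 40*(-144/4607) = 19430 + 5760/4607 = 89519770/4607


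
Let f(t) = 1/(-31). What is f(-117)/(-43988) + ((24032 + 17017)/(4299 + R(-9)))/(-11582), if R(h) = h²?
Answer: -4660403051/5764641916040 ≈ -0.00080845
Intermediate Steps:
f(t) = -1/31
f(-117)/(-43988) + ((24032 + 17017)/(4299 + R(-9)))/(-11582) = -1/31/(-43988) + ((24032 + 17017)/(4299 + (-9)²))/(-11582) = -1/31*(-1/43988) + (41049/(4299 + 81))*(-1/11582) = 1/1363628 + (41049/4380)*(-1/11582) = 1/1363628 + (41049*(1/4380))*(-1/11582) = 1/1363628 + (13683/1460)*(-1/11582) = 1/1363628 - 13683/16909720 = -4660403051/5764641916040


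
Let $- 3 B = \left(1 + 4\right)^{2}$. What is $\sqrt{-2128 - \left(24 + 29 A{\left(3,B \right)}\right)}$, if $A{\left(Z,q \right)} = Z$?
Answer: $i \sqrt{2239} \approx 47.318 i$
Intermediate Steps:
$B = - \frac{25}{3}$ ($B = - \frac{\left(1 + 4\right)^{2}}{3} = - \frac{5^{2}}{3} = \left(- \frac{1}{3}\right) 25 = - \frac{25}{3} \approx -8.3333$)
$\sqrt{-2128 - \left(24 + 29 A{\left(3,B \right)}\right)} = \sqrt{-2128 - 111} = \sqrt{-2239} = i \sqrt{2239}$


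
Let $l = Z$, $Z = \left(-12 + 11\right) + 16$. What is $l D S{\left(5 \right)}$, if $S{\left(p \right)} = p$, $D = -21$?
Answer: $-1575$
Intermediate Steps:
$Z = 15$ ($Z = -1 + 16 = 15$)
$l = 15$
$l D S{\left(5 \right)} = 15 \left(-21\right) 5 = \left(-315\right) 5 = -1575$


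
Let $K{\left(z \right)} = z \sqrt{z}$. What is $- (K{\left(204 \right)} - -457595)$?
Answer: $-457595 - 408 \sqrt{51} \approx -4.6051 \cdot 10^{5}$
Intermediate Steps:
$K{\left(z \right)} = z^{\frac{3}{2}}$
$- (K{\left(204 \right)} - -457595) = - (204^{\frac{3}{2}} - -457595) = - (408 \sqrt{51} + 457595) = - (457595 + 408 \sqrt{51}) = -457595 - 408 \sqrt{51}$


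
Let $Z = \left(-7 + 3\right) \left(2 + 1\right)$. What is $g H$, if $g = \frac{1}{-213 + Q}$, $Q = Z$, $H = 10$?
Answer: $- \frac{2}{45} \approx -0.044444$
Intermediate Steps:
$Z = -12$ ($Z = \left(-4\right) 3 = -12$)
$Q = -12$
$g = - \frac{1}{225}$ ($g = \frac{1}{-213 - 12} = \frac{1}{-225} = - \frac{1}{225} \approx -0.0044444$)
$g H = \left(- \frac{1}{225}\right) 10 = - \frac{2}{45}$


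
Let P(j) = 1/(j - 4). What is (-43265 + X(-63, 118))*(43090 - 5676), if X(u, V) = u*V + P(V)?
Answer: -108120567295/57 ≈ -1.8969e+9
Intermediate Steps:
P(j) = 1/(-4 + j)
X(u, V) = 1/(-4 + V) + V*u (X(u, V) = u*V + 1/(-4 + V) = V*u + 1/(-4 + V) = 1/(-4 + V) + V*u)
(-43265 + X(-63, 118))*(43090 - 5676) = (-43265 + (1 + 118*(-63)*(-4 + 118))/(-4 + 118))*(43090 - 5676) = (-43265 + (1 + 118*(-63)*114)/114)*37414 = (-43265 + (1 - 847476)/114)*37414 = (-43265 + (1/114)*(-847475))*37414 = (-43265 - 847475/114)*37414 = -5779685/114*37414 = -108120567295/57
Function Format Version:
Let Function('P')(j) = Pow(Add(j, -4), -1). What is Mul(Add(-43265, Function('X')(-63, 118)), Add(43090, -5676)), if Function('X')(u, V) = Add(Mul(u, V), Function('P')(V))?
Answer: Rational(-108120567295, 57) ≈ -1.8969e+9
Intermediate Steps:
Function('P')(j) = Pow(Add(-4, j), -1)
Function('X')(u, V) = Add(Pow(Add(-4, V), -1), Mul(V, u)) (Function('X')(u, V) = Add(Mul(u, V), Pow(Add(-4, V), -1)) = Add(Mul(V, u), Pow(Add(-4, V), -1)) = Add(Pow(Add(-4, V), -1), Mul(V, u)))
Mul(Add(-43265, Function('X')(-63, 118)), Add(43090, -5676)) = Mul(Add(-43265, Mul(Pow(Add(-4, 118), -1), Add(1, Mul(118, -63, Add(-4, 118))))), Add(43090, -5676)) = Mul(Add(-43265, Mul(Pow(114, -1), Add(1, Mul(118, -63, 114)))), 37414) = Mul(Add(-43265, Mul(Rational(1, 114), Add(1, -847476))), 37414) = Mul(Add(-43265, Mul(Rational(1, 114), -847475)), 37414) = Mul(Add(-43265, Rational(-847475, 114)), 37414) = Mul(Rational(-5779685, 114), 37414) = Rational(-108120567295, 57)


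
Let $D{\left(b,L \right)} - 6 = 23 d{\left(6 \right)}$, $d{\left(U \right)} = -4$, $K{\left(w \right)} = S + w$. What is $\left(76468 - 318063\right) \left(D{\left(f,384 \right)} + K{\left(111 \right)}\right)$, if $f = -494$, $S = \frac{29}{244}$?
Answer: $- \frac{1480735755}{244} \approx -6.0686 \cdot 10^{6}$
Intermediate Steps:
$S = \frac{29}{244}$ ($S = 29 \cdot \frac{1}{244} = \frac{29}{244} \approx 0.11885$)
$K{\left(w \right)} = \frac{29}{244} + w$
$D{\left(b,L \right)} = -86$ ($D{\left(b,L \right)} = 6 + 23 \left(-4\right) = 6 - 92 = -86$)
$\left(76468 - 318063\right) \left(D{\left(f,384 \right)} + K{\left(111 \right)}\right) = \left(76468 - 318063\right) \left(-86 + \left(\frac{29}{244} + 111\right)\right) = - 241595 \left(-86 + \frac{27113}{244}\right) = \left(-241595\right) \frac{6129}{244} = - \frac{1480735755}{244}$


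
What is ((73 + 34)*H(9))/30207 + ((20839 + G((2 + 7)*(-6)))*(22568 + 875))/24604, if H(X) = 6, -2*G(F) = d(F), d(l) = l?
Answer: 2462686899139/123868838 ≈ 19881.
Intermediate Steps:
G(F) = -F/2
((73 + 34)*H(9))/30207 + ((20839 + G((2 + 7)*(-6)))*(22568 + 875))/24604 = ((73 + 34)*6)/30207 + ((20839 - (2 + 7)*(-6)/2)*(22568 + 875))/24604 = (107*6)*(1/30207) + ((20839 - 9*(-6)/2)*23443)*(1/24604) = 642*(1/30207) + ((20839 - ½*(-54))*23443)*(1/24604) = 214/10069 + ((20839 + 27)*23443)*(1/24604) = 214/10069 + (20866*23443)*(1/24604) = 214/10069 + 489161638*(1/24604) = 214/10069 + 244580819/12302 = 2462686899139/123868838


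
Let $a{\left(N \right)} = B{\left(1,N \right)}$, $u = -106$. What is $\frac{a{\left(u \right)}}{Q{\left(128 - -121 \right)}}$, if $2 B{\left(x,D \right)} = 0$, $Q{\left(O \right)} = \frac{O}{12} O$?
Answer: $0$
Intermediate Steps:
$Q{\left(O \right)} = \frac{O^{2}}{12}$ ($Q{\left(O \right)} = O \frac{1}{12} O = \frac{O}{12} O = \frac{O^{2}}{12}$)
$B{\left(x,D \right)} = 0$ ($B{\left(x,D \right)} = \frac{1}{2} \cdot 0 = 0$)
$a{\left(N \right)} = 0$
$\frac{a{\left(u \right)}}{Q{\left(128 - -121 \right)}} = \frac{0}{\frac{1}{12} \left(128 - -121\right)^{2}} = \frac{0}{\frac{1}{12} \left(128 + 121\right)^{2}} = \frac{0}{\frac{1}{12} \cdot 249^{2}} = \frac{0}{\frac{1}{12} \cdot 62001} = \frac{0}{\frac{20667}{4}} = 0 \cdot \frac{4}{20667} = 0$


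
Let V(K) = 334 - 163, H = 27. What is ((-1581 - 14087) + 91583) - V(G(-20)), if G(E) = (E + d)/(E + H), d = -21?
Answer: 75744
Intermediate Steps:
G(E) = (-21 + E)/(27 + E) (G(E) = (E - 21)/(E + 27) = (-21 + E)/(27 + E))
V(K) = 171
((-1581 - 14087) + 91583) - V(G(-20)) = ((-1581 - 14087) + 91583) - 1*171 = (-15668 + 91583) - 171 = 75915 - 171 = 75744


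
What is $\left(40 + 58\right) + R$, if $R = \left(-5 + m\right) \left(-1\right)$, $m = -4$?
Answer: $107$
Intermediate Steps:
$R = 9$ ($R = \left(-5 - 4\right) \left(-1\right) = \left(-9\right) \left(-1\right) = 9$)
$\left(40 + 58\right) + R = \left(40 + 58\right) + 9 = 98 + 9 = 107$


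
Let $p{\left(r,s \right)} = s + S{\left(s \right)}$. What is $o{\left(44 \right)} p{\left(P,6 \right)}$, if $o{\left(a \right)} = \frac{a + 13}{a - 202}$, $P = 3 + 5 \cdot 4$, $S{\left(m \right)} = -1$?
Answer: $- \frac{285}{158} \approx -1.8038$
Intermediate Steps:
$P = 23$ ($P = 3 + 20 = 23$)
$p{\left(r,s \right)} = -1 + s$ ($p{\left(r,s \right)} = s - 1 = -1 + s$)
$o{\left(a \right)} = \frac{13 + a}{-202 + a}$
$o{\left(44 \right)} p{\left(P,6 \right)} = \frac{13 + 44}{-202 + 44} \left(-1 + 6\right) = \frac{1}{-158} \cdot 57 \cdot 5 = \left(- \frac{1}{158}\right) 57 \cdot 5 = \left(- \frac{57}{158}\right) 5 = - \frac{285}{158}$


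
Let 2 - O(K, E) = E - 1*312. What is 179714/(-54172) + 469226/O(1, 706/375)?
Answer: 20497967956/13664887 ≈ 1500.0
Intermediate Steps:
O(K, E) = 314 - E (O(K, E) = 2 - (E - 1*312) = 2 - (E - 312) = 2 - (-312 + E) = 2 + (312 - E) = 314 - E)
179714/(-54172) + 469226/O(1, 706/375) = 179714/(-54172) + 469226/(314 - 706/375) = 179714*(-1/54172) + 469226/(314 - 706/375) = -89857/27086 + 469226/(314 - 1*706/375) = -89857/27086 + 469226/(314 - 706/375) = -89857/27086 + 469226/(117044/375) = -89857/27086 + 469226*(375/117044) = -89857/27086 + 87979875/58522 = 20497967956/13664887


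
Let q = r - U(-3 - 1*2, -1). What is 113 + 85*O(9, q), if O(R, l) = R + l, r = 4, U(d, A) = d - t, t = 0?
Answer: 1643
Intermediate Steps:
U(d, A) = d (U(d, A) = d - 1*0 = d + 0 = d)
q = 9 (q = 4 - (-3 - 1*2) = 4 - (-3 - 2) = 4 - 1*(-5) = 4 + 5 = 9)
113 + 85*O(9, q) = 113 + 85*(9 + 9) = 113 + 85*18 = 113 + 1530 = 1643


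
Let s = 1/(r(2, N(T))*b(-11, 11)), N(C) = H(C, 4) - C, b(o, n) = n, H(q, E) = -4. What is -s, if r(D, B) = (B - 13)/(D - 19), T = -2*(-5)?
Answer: -17/297 ≈ -0.057239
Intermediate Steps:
T = 10
N(C) = -4 - C
r(D, B) = (-13 + B)/(-19 + D)
s = 17/297 (s = 1/(((-13 + (-4 - 1*10))/(-19 + 2))*11) = 1/(((-13 + (-4 - 10))/(-17))*11) = 1/(-(-13 - 14)/17*11) = 1/(-1/17*(-27)*11) = 1/((27/17)*11) = 1/(297/17) = 17/297 ≈ 0.057239)
-s = -1*17/297 = -17/297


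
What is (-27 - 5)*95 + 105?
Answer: -2935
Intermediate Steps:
(-27 - 5)*95 + 105 = -32*95 + 105 = -3040 + 105 = -2935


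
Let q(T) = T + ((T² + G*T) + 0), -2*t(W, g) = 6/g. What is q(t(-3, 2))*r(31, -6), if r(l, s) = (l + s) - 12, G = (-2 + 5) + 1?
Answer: -273/4 ≈ -68.250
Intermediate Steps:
G = 4 (G = 3 + 1 = 4)
r(l, s) = -12 + l + s
t(W, g) = -3/g
q(T) = T² + 5*T (q(T) = T + ((T² + 4*T) + 0) = T + (T² + 4*T) = T² + 5*T)
q(t(-3, 2))*r(31, -6) = ((-3/2)*(5 - 3/2))*(-12 + 31 - 6) = ((-3*½)*(5 - 3*½))*13 = -3*(5 - 3/2)/2*13 = -3/2*7/2*13 = -21/4*13 = -273/4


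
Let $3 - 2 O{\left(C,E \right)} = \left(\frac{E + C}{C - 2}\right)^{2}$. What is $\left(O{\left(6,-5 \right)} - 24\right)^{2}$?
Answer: $\frac{519841}{1024} \approx 507.66$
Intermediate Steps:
$O{\left(C,E \right)} = \frac{3}{2} - \frac{\left(C + E\right)^{2}}{2 \left(-2 + C\right)^{2}}$ ($O{\left(C,E \right)} = \frac{3}{2} - \frac{\left(\frac{E + C}{C - 2}\right)^{2}}{2} = \frac{3}{2} - \frac{\left(\frac{C + E}{-2 + C}\right)^{2}}{2} = \frac{3}{2} - \frac{\frac{1}{\left(-2 + C\right)^{2}} \left(C + E\right)^{2}}{2} = \frac{3}{2} - \frac{\left(C + E\right)^{2}}{2 \left(-2 + C\right)^{2}}$)
$\left(O{\left(6,-5 \right)} - 24\right)^{2} = \left(\left(\frac{3}{2} - \frac{\left(6 - 5\right)^{2}}{2 \left(-2 + 6\right)^{2}}\right) - 24\right)^{2} = \left(\left(\frac{3}{2} - \frac{1^{2}}{2 \cdot 16}\right) - 24\right)^{2} = \left(\left(\frac{3}{2} - \frac{1}{32} \cdot 1\right) - 24\right)^{2} = \left(\left(\frac{3}{2} - \frac{1}{32}\right) - 24\right)^{2} = \left(\frac{47}{32} - 24\right)^{2} = \left(- \frac{721}{32}\right)^{2} = \frac{519841}{1024}$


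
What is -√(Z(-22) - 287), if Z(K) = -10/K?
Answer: -4*I*√2167/11 ≈ -16.928*I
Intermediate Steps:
-√(Z(-22) - 287) = -√(-10/(-22) - 287) = -√(-10*(-1/22) - 287) = -√(5/11 - 287) = -√(-3152/11) = -4*I*√2167/11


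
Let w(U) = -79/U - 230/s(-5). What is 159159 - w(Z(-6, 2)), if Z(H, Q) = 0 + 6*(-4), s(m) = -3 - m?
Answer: 3822497/24 ≈ 1.5927e+5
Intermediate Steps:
Z(H, Q) = -24 (Z(H, Q) = 0 - 24 = -24)
w(U) = -115 - 79/U (w(U) = -79/U - 230/(-3 - 1*(-5)) = -79/U - 230/(-3 + 5) = -79/U - 230/2 = -79/U - 230*1/2 = -79/U - 115 = -115 - 79/U)
159159 - w(Z(-6, 2)) = 159159 - (-115 - 79/(-24)) = 159159 - (-115 - 79*(-1/24)) = 159159 - (-115 + 79/24) = 159159 - 1*(-2681/24) = 159159 + 2681/24 = 3822497/24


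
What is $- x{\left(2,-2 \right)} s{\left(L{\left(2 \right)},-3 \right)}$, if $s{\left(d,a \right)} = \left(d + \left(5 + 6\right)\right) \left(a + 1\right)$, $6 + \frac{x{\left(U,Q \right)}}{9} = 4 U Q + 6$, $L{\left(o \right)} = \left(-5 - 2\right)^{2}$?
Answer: $-17280$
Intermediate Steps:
$L{\left(o \right)} = 49$ ($L{\left(o \right)} = \left(-7\right)^{2} = 49$)
$x{\left(U,Q \right)} = 36 Q U$ ($x{\left(U,Q \right)} = -54 + 9 \left(4 U Q + 6\right) = -54 + 9 \left(4 Q U + 6\right) = -54 + 9 \left(6 + 4 Q U\right) = -54 + \left(54 + 36 Q U\right) = 36 Q U$)
$s{\left(d,a \right)} = \left(1 + a\right) \left(11 + d\right)$ ($s{\left(d,a \right)} = \left(d + 11\right) \left(1 + a\right) = \left(11 + d\right) \left(1 + a\right) = \left(1 + a\right) \left(11 + d\right)$)
$- x{\left(2,-2 \right)} s{\left(L{\left(2 \right)},-3 \right)} = - 36 \left(-2\right) 2 \left(11 + 49 + 11 \left(-3\right) - 147\right) = \left(-1\right) \left(-144\right) \left(11 + 49 - 33 - 147\right) = 144 \left(-120\right) = -17280$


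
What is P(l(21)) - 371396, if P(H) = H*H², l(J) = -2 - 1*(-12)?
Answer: -370396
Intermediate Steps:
l(J) = 10 (l(J) = -2 + 12 = 10)
P(H) = H³
P(l(21)) - 371396 = 10³ - 371396 = 1000 - 371396 = -370396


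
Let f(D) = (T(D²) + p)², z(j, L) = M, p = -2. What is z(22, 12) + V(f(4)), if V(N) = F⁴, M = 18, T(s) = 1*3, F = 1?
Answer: 19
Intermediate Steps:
T(s) = 3
z(j, L) = 18
f(D) = 1 (f(D) = (3 - 2)² = 1² = 1)
V(N) = 1 (V(N) = 1⁴ = 1)
z(22, 12) + V(f(4)) = 18 + 1 = 19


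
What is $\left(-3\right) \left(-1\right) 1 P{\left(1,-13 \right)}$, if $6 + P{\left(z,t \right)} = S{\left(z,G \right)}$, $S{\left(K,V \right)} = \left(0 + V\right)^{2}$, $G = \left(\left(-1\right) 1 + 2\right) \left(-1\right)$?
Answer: $-15$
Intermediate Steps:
$G = -1$ ($G = \left(-1 + 2\right) \left(-1\right) = 1 \left(-1\right) = -1$)
$S{\left(K,V \right)} = V^{2}$
$P{\left(z,t \right)} = -5$ ($P{\left(z,t \right)} = -6 + \left(-1\right)^{2} = -6 + 1 = -5$)
$\left(-3\right) \left(-1\right) 1 P{\left(1,-13 \right)} = \left(-3\right) \left(-1\right) 1 \left(-5\right) = 3 \cdot 1 \left(-5\right) = 3 \left(-5\right) = -15$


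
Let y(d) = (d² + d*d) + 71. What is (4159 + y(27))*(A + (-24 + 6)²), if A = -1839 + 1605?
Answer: 511920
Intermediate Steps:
A = -234
y(d) = 71 + 2*d² (y(d) = (d² + d²) + 71 = 2*d² + 71 = 71 + 2*d²)
(4159 + y(27))*(A + (-24 + 6)²) = (4159 + (71 + 2*27²))*(-234 + (-24 + 6)²) = (4159 + (71 + 2*729))*(-234 + (-18)²) = (4159 + (71 + 1458))*(-234 + 324) = (4159 + 1529)*90 = 5688*90 = 511920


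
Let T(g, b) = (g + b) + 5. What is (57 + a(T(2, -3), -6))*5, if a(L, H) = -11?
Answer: 230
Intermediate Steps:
T(g, b) = 5 + b + g (T(g, b) = (b + g) + 5 = 5 + b + g)
(57 + a(T(2, -3), -6))*5 = (57 - 11)*5 = 46*5 = 230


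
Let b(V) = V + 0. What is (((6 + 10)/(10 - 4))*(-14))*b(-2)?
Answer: 224/3 ≈ 74.667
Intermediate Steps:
b(V) = V
(((6 + 10)/(10 - 4))*(-14))*b(-2) = (((6 + 10)/(10 - 4))*(-14))*(-2) = ((16/6)*(-14))*(-2) = ((16*(⅙))*(-14))*(-2) = ((8/3)*(-14))*(-2) = -112/3*(-2) = 224/3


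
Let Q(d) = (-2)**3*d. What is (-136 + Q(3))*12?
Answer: -1920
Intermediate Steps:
Q(d) = -8*d
(-136 + Q(3))*12 = (-136 - 8*3)*12 = (-136 - 24)*12 = -160*12 = -1920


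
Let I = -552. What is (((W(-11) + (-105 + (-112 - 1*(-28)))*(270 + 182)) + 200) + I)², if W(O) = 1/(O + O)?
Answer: 3561376639921/484 ≈ 7.3582e+9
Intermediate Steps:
W(O) = 1/(2*O)
(((W(-11) + (-105 + (-112 - 1*(-28)))*(270 + 182)) + 200) + I)² = ((((½)/(-11) + (-105 + (-112 - 1*(-28)))*(270 + 182)) + 200) - 552)² = ((((½)*(-1/11) + (-105 + (-112 + 28))*452) + 200) - 552)² = (((-1/22 + (-105 - 84)*452) + 200) - 552)² = (((-1/22 - 189*452) + 200) - 552)² = (((-1/22 - 85428) + 200) - 552)² = ((-1879417/22 + 200) - 552)² = (-1875017/22 - 552)² = (-1887161/22)² = 3561376639921/484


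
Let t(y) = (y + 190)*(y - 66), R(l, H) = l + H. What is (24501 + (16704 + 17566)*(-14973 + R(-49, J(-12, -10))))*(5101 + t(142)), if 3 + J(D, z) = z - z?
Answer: -15617923258917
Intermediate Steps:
J(D, z) = -3 (J(D, z) = -3 + (z - z) = -3 + 0 = -3)
R(l, H) = H + l
t(y) = (-66 + y)*(190 + y) (t(y) = (190 + y)*(-66 + y) = (-66 + y)*(190 + y))
(24501 + (16704 + 17566)*(-14973 + R(-49, J(-12, -10))))*(5101 + t(142)) = (24501 + (16704 + 17566)*(-14973 + (-3 - 49)))*(5101 + (-12540 + 142² + 124*142)) = (24501 + 34270*(-14973 - 52))*(5101 + (-12540 + 20164 + 17608)) = (24501 + 34270*(-15025))*(5101 + 25232) = (24501 - 514906750)*30333 = -514882249*30333 = -15617923258917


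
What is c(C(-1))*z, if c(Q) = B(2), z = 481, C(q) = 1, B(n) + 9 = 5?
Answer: -1924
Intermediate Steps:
B(n) = -4 (B(n) = -9 + 5 = -4)
c(Q) = -4
c(C(-1))*z = -4*481 = -1924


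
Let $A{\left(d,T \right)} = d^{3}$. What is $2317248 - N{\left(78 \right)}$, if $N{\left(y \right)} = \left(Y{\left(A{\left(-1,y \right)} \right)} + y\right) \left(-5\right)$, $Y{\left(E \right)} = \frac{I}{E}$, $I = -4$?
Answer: $2317658$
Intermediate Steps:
$Y{\left(E \right)} = - \frac{4}{E}$
$N{\left(y \right)} = -20 - 5 y$ ($N{\left(y \right)} = \left(- \frac{4}{\left(-1\right)^{3}} + y\right) \left(-5\right) = \left(- \frac{4}{-1} + y\right) \left(-5\right) = \left(\left(-4\right) \left(-1\right) + y\right) \left(-5\right) = \left(4 + y\right) \left(-5\right) = -20 - 5 y$)
$2317248 - N{\left(78 \right)} = 2317248 - \left(-20 - 390\right) = 2317248 - -410 = 2317248 + 410 = 2317658$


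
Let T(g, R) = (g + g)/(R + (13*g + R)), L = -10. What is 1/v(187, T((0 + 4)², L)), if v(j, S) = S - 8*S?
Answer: -47/56 ≈ -0.83929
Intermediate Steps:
T(g, R) = 2*g/(2*R + 13*g) (T(g, R) = (2*g)/(R + (R + 13*g)) = (2*g)/(2*R + 13*g) = 2*g/(2*R + 13*g))
v(j, S) = -7*S
1/v(187, T((0 + 4)², L)) = 1/(-14*(0 + 4)²/(2*(-10) + 13*(0 + 4)²)) = 1/(-14*4²/(-20 + 13*4²)) = 1/(-14*16/(-20 + 13*16)) = 1/(-14*16/(-20 + 208)) = 1/(-14*16/188) = 1/(-7*8/47) = 1/(-56/47) = -47/56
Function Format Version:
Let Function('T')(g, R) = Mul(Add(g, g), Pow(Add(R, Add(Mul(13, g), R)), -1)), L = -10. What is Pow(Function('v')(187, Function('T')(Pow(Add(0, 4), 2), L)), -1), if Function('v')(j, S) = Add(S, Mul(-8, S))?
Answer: Rational(-47, 56) ≈ -0.83929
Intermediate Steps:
Function('T')(g, R) = Mul(2, g, Pow(Add(Mul(2, R), Mul(13, g)), -1)) (Function('T')(g, R) = Mul(Mul(2, g), Pow(Add(R, Add(R, Mul(13, g))), -1)) = Mul(Mul(2, g), Pow(Add(Mul(2, R), Mul(13, g)), -1)) = Mul(2, g, Pow(Add(Mul(2, R), Mul(13, g)), -1)))
Function('v')(j, S) = Mul(-7, S)
Pow(Function('v')(187, Function('T')(Pow(Add(0, 4), 2), L)), -1) = Pow(Mul(-7, Mul(2, Pow(Add(0, 4), 2), Pow(Add(Mul(2, -10), Mul(13, Pow(Add(0, 4), 2))), -1))), -1) = Pow(Mul(-7, Mul(2, Pow(4, 2), Pow(Add(-20, Mul(13, Pow(4, 2))), -1))), -1) = Pow(Mul(-7, Mul(2, 16, Pow(Add(-20, Mul(13, 16)), -1))), -1) = Pow(Mul(-7, Mul(2, 16, Pow(Add(-20, 208), -1))), -1) = Pow(Mul(-7, Mul(2, 16, Pow(188, -1))), -1) = Pow(Mul(-7, Mul(2, 16, Rational(1, 188))), -1) = Pow(Mul(-7, Rational(8, 47)), -1) = Pow(Rational(-56, 47), -1) = Rational(-47, 56)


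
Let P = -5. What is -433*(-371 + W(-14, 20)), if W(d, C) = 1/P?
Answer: 803648/5 ≈ 1.6073e+5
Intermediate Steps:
W(d, C) = -⅕ (W(d, C) = 1/(-5) = -⅕)
-433*(-371 + W(-14, 20)) = -433*(-371 - ⅕) = -433*(-1856/5) = 803648/5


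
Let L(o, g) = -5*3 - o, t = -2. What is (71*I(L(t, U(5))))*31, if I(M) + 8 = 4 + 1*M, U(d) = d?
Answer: -37417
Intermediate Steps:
L(o, g) = -15 - o
I(M) = -4 + M (I(M) = -8 + (4 + 1*M) = -8 + (4 + M) = -4 + M)
(71*I(L(t, U(5))))*31 = (71*(-4 + (-15 - 1*(-2))))*31 = (71*(-4 + (-15 + 2)))*31 = (71*(-4 - 13))*31 = (71*(-17))*31 = -1207*31 = -37417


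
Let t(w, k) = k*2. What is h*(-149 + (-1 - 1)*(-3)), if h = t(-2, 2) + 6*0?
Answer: -572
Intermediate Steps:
t(w, k) = 2*k
h = 4 (h = 2*2 + 6*0 = 4 + 0 = 4)
h*(-149 + (-1 - 1)*(-3)) = 4*(-149 + (-1 - 1)*(-3)) = 4*(-149 - 2*(-3)) = 4*(-149 + 6) = 4*(-143) = -572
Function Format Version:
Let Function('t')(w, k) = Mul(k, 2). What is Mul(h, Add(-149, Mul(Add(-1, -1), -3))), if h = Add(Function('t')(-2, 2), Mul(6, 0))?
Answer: -572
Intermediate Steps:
Function('t')(w, k) = Mul(2, k)
h = 4 (h = Add(Mul(2, 2), Mul(6, 0)) = Add(4, 0) = 4)
Mul(h, Add(-149, Mul(Add(-1, -1), -3))) = Mul(4, Add(-149, Mul(Add(-1, -1), -3))) = Mul(4, Add(-149, Mul(-2, -3))) = Mul(4, Add(-149, 6)) = Mul(4, -143) = -572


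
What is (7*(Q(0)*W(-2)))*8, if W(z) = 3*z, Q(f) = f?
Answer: 0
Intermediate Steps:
(7*(Q(0)*W(-2)))*8 = (7*(0*(3*(-2))))*8 = (7*(0*(-6)))*8 = (7*0)*8 = 0*8 = 0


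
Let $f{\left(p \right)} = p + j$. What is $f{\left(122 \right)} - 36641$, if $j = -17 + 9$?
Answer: $-36527$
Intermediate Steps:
$j = -8$
$f{\left(p \right)} = -8 + p$ ($f{\left(p \right)} = p - 8 = -8 + p$)
$f{\left(122 \right)} - 36641 = \left(-8 + 122\right) - 36641 = 114 - 36641 = -36527$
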